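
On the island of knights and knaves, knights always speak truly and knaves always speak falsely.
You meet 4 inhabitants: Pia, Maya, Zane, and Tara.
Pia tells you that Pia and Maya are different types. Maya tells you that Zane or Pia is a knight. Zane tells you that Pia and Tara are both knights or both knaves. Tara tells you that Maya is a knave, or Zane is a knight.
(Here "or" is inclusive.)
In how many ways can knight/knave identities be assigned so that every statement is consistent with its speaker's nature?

1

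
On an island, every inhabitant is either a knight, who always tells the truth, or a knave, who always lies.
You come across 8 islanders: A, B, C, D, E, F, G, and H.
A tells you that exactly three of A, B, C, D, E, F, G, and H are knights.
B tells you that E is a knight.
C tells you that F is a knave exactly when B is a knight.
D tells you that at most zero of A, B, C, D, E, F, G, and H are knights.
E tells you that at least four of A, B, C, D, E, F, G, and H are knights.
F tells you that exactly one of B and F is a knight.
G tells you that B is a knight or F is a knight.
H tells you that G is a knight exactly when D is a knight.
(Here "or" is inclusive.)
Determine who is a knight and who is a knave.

A is a knave, B is a knave, C is a knave, D is a knave, E is a knave, F is a knave, G is a knave, and H is a knight.

A (knave): "exactly three of A, B, C, D, E, F, G, and H are knights" — False. ✓
B is a knave, and the claim "E is a knight" is indeed False.
Since C is a knave, "F is a knave exactly when B is a knight" needs to be False, which holds.
D is a knave, and the claim "at most zero of A, B, C, D, E, F, G, and H are knights" is indeed False.
E is a knave, and the claim "at least four of A, B, C, D, E, F, G, and H are knights" is indeed False.
F is a knave, and the claim "exactly one of B and F is a knight" is indeed False.
G (knave): "B is a knight or F is a knight" — False. ✓
H is a knight, so "G is a knight exactly when D is a knight" must be true — and it is.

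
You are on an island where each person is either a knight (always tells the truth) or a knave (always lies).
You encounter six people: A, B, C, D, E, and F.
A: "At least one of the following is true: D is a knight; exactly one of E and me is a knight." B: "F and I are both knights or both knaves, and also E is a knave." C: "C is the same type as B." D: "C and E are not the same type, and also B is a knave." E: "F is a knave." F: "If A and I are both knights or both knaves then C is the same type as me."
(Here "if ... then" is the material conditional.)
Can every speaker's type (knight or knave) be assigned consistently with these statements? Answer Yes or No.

One consistent assignment: A=knight, B=knight, C=knight, D=knave, E=knave, F=knight.

Yes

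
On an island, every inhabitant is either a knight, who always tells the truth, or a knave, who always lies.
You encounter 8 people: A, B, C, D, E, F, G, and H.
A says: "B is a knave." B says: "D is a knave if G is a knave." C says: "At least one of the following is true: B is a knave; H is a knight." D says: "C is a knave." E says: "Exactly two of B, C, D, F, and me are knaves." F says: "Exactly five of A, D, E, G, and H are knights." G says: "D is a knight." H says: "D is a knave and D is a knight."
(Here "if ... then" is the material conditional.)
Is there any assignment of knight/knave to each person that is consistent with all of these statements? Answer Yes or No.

Yes

One consistent assignment: A=knave, B=knight, C=knave, D=knight, E=knight, F=knave, G=knight, H=knave.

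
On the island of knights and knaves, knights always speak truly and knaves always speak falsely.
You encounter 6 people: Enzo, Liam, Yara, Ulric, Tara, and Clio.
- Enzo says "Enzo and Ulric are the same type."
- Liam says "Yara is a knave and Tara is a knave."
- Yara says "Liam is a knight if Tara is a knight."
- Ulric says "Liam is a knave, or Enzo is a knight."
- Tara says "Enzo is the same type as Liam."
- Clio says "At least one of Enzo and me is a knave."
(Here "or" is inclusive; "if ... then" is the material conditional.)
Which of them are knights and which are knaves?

Enzo (knave): "Enzo and Ulric are the same type" — False. ✓
Liam is a knave; "Yara is a knave and Tara is a knave" is False, as required.
As a knave, Yara's statement "Liam is a knight if Tara is a knight" should be False; it is.
Ulric is a knight, so "Liam is a knave, or Enzo is a knight" must be True — and it is.
Tara is a knight, so "Enzo is the same type as Liam" must be True — and it is.
Clio is a knight, and the claim "at least one of Enzo and me is a knave" is indeed True.

Knights: Ulric, Tara, and Clio. Knaves: Enzo, Liam, and Yara.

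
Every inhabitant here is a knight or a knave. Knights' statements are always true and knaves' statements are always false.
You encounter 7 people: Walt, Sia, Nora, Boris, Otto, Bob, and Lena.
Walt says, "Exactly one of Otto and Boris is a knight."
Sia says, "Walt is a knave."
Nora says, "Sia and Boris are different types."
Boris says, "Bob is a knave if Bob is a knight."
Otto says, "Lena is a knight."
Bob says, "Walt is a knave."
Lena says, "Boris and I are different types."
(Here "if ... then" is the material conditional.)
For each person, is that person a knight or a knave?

Knights: Sia, Nora, and Bob. Knaves: Walt, Boris, Otto, and Lena.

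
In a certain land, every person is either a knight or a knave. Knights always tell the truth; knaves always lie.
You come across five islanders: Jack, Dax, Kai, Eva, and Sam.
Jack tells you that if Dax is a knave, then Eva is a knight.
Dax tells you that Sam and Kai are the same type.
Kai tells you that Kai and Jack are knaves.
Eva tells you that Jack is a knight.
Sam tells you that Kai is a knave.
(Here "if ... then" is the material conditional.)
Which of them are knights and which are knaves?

Jack is a knight, Dax is a knave, Kai is a knave, Eva is a knight, and Sam is a knight.

Jack is a knight, so "if Dax is a knave, then Eva is a knight" must be True — and it is.
Since Dax is a knave, "Sam and Kai are the same type" needs to be false, which holds.
Kai is a knave, and the claim "Kai and Jack are knaves" is indeed false.
As a knight, Eva's statement "Jack is a knight" should be True; it is.
Sam (knight): "Kai is a knave" — True. ✓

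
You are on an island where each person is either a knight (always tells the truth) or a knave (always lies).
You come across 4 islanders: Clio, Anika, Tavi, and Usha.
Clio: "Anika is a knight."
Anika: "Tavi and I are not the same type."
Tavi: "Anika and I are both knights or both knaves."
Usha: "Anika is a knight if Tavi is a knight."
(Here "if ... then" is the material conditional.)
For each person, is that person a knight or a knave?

Suppose Clio is a knave. Then Clio's statement "Anika is a knight" would have to be false. Checking the 8 ways to assign the others, none is consistent with every speaker.
(For instance, with Anika=knight, Tavi=knave, Usha=knight, Clio's claim "Anika is a knight" comes out true where it would need to be false.)
So Clio must be a knight, making "Anika is a knight" true. Taking Clio=knight, Anika=knight, Tavi=knave, Usha=knight, each remaining statement checks out:
  Anika (knight): "Tavi and I are not the same type" — true. ✓
  Tavi (knave): "Anika and I are both knights or both knaves" — false. ✓
  Usha (knight): "Anika is a knight if Tavi is a knight" — true. ✓
This is the unique consistent assignment.

Clio is a knight, Anika is a knight, Tavi is a knave, and Usha is a knight.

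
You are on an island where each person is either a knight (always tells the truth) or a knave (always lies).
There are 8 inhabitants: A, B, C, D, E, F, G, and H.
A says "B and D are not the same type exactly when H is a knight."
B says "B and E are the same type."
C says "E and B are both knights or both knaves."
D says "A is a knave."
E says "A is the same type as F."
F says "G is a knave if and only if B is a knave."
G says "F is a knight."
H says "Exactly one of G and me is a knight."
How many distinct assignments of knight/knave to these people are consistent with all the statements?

Consistent assignments:
  A=knave, B=knight, C=knight, D=knight, E=knight, F=knave, G=knave, H=knight

1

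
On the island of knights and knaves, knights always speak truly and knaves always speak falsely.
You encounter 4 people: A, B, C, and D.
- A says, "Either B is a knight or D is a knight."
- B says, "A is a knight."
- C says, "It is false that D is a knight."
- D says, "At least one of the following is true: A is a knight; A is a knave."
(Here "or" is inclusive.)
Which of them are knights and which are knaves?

Knights: A, B, and D. Knaves: C.

A (knight): "either B is a knight or D is a knight" — true. ✓
B is a knight, and the claim "A is a knight" is indeed true.
C is a knave, so "it is false that D is a knight" must be False — and it is.
Since D is a knight, "at least one of the following is true: A is a knight; A is a knave" needs to be true, which holds.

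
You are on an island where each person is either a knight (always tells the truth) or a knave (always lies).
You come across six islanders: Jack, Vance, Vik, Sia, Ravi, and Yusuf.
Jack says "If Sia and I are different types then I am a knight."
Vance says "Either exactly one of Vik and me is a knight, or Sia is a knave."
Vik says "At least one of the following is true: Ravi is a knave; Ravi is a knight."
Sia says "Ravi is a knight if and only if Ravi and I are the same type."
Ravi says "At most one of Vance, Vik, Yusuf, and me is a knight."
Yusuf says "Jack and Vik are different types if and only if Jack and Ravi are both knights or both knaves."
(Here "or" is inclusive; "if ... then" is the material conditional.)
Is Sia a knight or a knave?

Consistent assignments: {Jack=knight, Vance=knight, Vik=knight, Sia=knave, Ravi=knave, Yusuf=knight}
In every consistent assignment, Sia is a knave.

Sia is a knave.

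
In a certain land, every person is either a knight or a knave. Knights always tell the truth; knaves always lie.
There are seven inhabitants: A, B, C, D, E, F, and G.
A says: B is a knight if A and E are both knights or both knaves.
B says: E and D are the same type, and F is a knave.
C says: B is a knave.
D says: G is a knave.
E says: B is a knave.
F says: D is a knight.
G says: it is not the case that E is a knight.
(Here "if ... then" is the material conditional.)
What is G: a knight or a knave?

G is a knight.

Consistent assignments: {A=knight, B=knight, C=knave, D=knave, E=knave, F=knave, G=knight}
In every consistent assignment, G is a knight.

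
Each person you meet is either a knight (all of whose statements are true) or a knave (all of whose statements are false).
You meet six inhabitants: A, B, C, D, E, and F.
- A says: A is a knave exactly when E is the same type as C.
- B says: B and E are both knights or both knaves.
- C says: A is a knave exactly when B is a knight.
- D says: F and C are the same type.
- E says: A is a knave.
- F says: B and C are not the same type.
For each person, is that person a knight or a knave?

Since A is a knave, "A is a knave exactly when E is the same type as C" needs to be false, which holds.
B is a knave, so "B and E are both knights or both knaves" must be false — and it is.
C is a knave; "A is a knave exactly when B is a knight" is false, as required.
D is a knight; "F and C are the same type" is True, as required.
E is a knight; "A is a knave" is True, as required.
Since F is a knave, "B and C are not the same type" needs to be false, which holds.

Knights: D and E. Knaves: A, B, C, and F.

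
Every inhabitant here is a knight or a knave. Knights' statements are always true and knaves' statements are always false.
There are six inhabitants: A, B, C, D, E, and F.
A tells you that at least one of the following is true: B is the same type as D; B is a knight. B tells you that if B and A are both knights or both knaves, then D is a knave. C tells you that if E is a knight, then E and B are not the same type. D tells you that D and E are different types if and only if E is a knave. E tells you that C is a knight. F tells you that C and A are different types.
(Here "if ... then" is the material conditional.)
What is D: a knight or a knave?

Consistent assignments: {A=knave, B=knave, C=knight, D=knight, E=knight, F=knight}
In every consistent assignment, D is a knight.

D is a knight.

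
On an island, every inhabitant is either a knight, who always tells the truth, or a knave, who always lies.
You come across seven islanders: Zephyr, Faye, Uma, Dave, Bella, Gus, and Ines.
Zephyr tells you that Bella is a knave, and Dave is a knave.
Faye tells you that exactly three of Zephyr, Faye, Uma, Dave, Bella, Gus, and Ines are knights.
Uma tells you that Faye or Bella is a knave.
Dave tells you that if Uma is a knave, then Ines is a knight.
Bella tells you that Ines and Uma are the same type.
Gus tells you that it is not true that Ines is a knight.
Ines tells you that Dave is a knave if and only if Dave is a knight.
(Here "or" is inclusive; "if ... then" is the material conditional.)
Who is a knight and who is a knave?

Knights: Faye, Bella, and Gus. Knaves: Zephyr, Uma, Dave, and Ines.

Zephyr (knave): "Bella is a knave, and Dave is a knave" — False. ✓
Faye is a knight, and the claim "exactly three of Zephyr, Faye, Uma, Dave, Bella, Gus, and Ines are knights" is indeed True.
Uma is a knave; "Faye or Bella is a knave" is False, as required.
As a knave, Dave's statement "if Uma is a knave, then Ines is a knight" should be False; it is.
Bella is a knight, and the claim "Ines and Uma are the same type" is indeed True.
Gus is a knight, so "it is not true that Ines is a knight" must be True — and it is.
As a knave, Ines's statement "Dave is a knave if and only if Dave is a knight" should be False; it is.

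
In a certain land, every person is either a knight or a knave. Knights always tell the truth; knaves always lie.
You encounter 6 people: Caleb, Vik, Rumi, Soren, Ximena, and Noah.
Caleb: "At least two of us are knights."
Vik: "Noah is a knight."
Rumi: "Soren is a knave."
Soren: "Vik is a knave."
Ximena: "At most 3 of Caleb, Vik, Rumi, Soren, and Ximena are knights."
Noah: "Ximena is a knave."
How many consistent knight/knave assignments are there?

1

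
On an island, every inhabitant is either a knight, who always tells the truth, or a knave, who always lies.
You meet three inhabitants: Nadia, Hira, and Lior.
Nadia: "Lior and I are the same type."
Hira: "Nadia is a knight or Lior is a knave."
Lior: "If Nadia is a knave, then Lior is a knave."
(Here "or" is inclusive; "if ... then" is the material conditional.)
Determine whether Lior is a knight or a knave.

Consistent assignments: {Nadia=knight, Hira=knight, Lior=knight}
In every consistent assignment, Lior is a knight.

Lior is a knight.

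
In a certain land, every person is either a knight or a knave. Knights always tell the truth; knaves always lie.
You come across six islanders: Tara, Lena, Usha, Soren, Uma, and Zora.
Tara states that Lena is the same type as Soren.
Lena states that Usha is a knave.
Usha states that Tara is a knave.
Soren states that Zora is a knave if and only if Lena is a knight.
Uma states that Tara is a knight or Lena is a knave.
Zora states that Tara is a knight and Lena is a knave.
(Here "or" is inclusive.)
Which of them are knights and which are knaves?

Tara (knight): "Lena is the same type as Soren" — True. ✓
Since Lena is a knight, "Usha is a knave" needs to be True, which holds.
Since Usha is a knave, "Tara is a knave" needs to be False, which holds.
As a knight, Soren's statement "Zora is a knave if and only if Lena is a knight" should be True; it is.
As a knight, Uma's statement "Tara is a knight or Lena is a knave" should be True; it is.
Zora (knave): "Tara is a knight and Lena is a knave" — False. ✓

Tara is a knight, Lena is a knight, Usha is a knave, Soren is a knight, Uma is a knight, and Zora is a knave.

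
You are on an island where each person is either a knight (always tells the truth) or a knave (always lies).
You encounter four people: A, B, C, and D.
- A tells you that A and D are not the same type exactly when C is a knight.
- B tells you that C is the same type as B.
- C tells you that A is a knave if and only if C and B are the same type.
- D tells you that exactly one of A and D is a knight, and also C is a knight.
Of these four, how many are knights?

2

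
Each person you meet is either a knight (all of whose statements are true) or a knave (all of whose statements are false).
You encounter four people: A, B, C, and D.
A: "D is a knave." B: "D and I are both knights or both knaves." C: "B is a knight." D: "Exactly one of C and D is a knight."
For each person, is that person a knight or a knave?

Knights: D. Knaves: A, B, and C.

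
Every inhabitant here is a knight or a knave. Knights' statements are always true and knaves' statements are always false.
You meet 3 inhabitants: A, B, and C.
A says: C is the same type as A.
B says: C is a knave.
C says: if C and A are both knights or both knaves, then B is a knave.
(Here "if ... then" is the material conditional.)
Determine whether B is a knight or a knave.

B is a knave.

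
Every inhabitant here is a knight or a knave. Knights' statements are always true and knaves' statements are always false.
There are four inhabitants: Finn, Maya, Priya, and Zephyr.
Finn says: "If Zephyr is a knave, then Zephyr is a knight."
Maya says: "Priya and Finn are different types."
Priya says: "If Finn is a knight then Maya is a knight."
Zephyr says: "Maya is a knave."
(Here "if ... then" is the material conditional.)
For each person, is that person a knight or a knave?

Finn is a knave, Maya is a knight, Priya is a knight, and Zephyr is a knave.

Finn is a knave, and the claim "if Zephyr is a knave, then Zephyr is a knight" is indeed False.
As a knight, Maya's statement "Priya and Finn are different types" should be True; it is.
As a knight, Priya's statement "if Finn is a knight then Maya is a knight" should be True; it is.
As a knave, Zephyr's statement "Maya is a knave" should be False; it is.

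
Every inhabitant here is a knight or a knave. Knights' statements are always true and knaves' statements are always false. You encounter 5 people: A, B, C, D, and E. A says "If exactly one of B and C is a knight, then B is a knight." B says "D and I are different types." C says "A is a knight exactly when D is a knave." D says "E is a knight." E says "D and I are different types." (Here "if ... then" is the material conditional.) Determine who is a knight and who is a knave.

A is a knight, so "if exactly one of B and C is a knight, then B is a knight" must be true — and it is.
B is a knight; "D and I are different types" is true, as required.
Since C is a knight, "A is a knight exactly when D is a knave" needs to be true, which holds.
D is a knave, and the claim "E is a knight" is indeed false.
E is a knave, so "D and I are different types" must be false — and it is.

A is a knight, B is a knight, C is a knight, D is a knave, and E is a knave.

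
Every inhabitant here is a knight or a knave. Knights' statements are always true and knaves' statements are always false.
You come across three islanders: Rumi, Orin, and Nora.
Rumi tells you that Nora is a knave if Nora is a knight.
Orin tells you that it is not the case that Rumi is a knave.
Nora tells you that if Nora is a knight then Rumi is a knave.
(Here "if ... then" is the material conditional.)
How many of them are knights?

1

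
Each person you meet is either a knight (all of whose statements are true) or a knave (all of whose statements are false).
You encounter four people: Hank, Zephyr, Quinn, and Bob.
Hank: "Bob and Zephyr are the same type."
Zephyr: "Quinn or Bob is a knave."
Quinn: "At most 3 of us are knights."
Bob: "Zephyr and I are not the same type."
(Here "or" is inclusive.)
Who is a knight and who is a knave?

Knights: Quinn and Bob. Knaves: Hank and Zephyr.

Hank is a knave, so "Bob and Zephyr are the same type" must be false — and it is.
Zephyr (knave): "Quinn or Bob is a knave" — false. ✓
Since Quinn is a knight, "at most 3 of us are knights" needs to be True, which holds.
Bob is a knight; "Zephyr and I are not the same type" is True, as required.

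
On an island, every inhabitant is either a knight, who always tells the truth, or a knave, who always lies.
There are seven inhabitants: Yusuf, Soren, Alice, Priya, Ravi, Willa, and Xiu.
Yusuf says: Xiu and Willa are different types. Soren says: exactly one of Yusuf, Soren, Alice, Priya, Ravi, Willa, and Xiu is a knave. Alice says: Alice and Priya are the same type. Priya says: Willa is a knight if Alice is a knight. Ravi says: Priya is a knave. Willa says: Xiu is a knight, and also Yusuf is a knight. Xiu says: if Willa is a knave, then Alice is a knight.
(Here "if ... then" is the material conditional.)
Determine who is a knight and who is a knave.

Yusuf is a knave, Soren is a knave, Alice is a knave, Priya is a knight, Ravi is a knave, Willa is a knave, and Xiu is a knave.

As a knave, Yusuf's statement "Xiu and Willa are different types" should be false; it is.
Soren is a knave, and the claim "exactly one of Yusuf, Soren, Alice, Priya, Ravi, Willa, and Xiu is a knave" is indeed false.
Alice (knave): "Alice and Priya are the same type" — false. ✓
Priya (knight): "Willa is a knight if Alice is a knight" — True. ✓
Since Ravi is a knave, "Priya is a knave" needs to be false, which holds.
Willa is a knave, so "Xiu is a knight, and also Yusuf is a knight" must be false — and it is.
As a knave, Xiu's statement "if Willa is a knave, then Alice is a knight" should be false; it is.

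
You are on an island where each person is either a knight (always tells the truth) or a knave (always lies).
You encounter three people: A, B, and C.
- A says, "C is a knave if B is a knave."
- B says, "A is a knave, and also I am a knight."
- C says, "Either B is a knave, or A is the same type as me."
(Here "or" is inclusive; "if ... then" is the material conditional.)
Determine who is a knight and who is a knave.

Knights: C. Knaves: A and B.

Suppose A is a knight. Then A's statement "C is a knave if B is a knave" would have to be true. Checking the 4 ways to assign the others, none is consistent with every speaker.
(For instance, with B=knave, C=knight, A's claim "C is a knave if B is a knave" comes out false where it would need to be true.)
So A must be a knave, making "C is a knave if B is a knave" false. Taking A=knave, B=knave, C=knight, each remaining statement checks out:
  B (knave): "A is a knave, and also I am a knight" — false. ✓
  C (knight): "either B is a knave, or A is the same type as me" — true. ✓
This is the unique consistent assignment.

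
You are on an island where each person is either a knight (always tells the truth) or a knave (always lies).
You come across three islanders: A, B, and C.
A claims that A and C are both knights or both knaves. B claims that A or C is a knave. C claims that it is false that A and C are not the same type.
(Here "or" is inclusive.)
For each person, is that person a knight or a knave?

Since A is a knight, "A and C are both knights or both knaves" needs to be true, which holds.
Since B is a knave, "A or C is a knave" needs to be False, which holds.
C is a knight; "it is false that A and C are not the same type" is true, as required.

A is a knight, B is a knave, and C is a knight.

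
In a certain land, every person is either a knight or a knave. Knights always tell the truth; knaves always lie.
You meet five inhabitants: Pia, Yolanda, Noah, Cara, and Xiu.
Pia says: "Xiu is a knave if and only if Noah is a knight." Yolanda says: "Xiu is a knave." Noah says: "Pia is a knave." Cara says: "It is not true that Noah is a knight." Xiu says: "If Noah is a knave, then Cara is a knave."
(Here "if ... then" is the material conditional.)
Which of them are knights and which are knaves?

Knights: Noah and Xiu. Knaves: Pia, Yolanda, and Cara.

As a knave, Pia's statement "Xiu is a knave if and only if Noah is a knight" should be false; it is.
Since Yolanda is a knave, "Xiu is a knave" needs to be false, which holds.
Since Noah is a knight, "Pia is a knave" needs to be true, which holds.
Since Cara is a knave, "it is not true that Noah is a knight" needs to be false, which holds.
As a knight, Xiu's statement "if Noah is a knave, then Cara is a knave" should be true; it is.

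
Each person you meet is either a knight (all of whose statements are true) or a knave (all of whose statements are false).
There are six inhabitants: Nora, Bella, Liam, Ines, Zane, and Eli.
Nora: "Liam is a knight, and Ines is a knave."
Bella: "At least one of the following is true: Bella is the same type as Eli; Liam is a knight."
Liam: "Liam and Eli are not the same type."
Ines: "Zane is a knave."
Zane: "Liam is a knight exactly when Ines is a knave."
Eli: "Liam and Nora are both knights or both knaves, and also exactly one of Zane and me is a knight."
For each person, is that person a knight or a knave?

Nora is a knave, Bella is a knight, Liam is a knight, Ines is a knight, Zane is a knave, and Eli is a knave.

Nora is a knave; "Liam is a knight, and Ines is a knave" is False, as required.
Bella (knight): "at least one of the following is true: Bella is the same type as Eli; Liam is a knight" — true. ✓
Liam is a knight, and the claim "Liam and Eli are not the same type" is indeed true.
Since Ines is a knight, "Zane is a knave" needs to be true, which holds.
Zane (knave): "Liam is a knight exactly when Ines is a knave" — False. ✓
Since Eli is a knave, "Liam and Nora are both knights or both knaves, and also exactly one of Zane and me is a knight" needs to be False, which holds.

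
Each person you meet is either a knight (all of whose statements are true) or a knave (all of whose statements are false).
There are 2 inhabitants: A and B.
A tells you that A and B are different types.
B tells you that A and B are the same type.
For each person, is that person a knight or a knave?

Suppose A is a knave. Then A's statement "A and B are different types" would have to be false. Checking the 2 ways to assign the others, none is consistent with every speaker.
(For instance, with B=knave, B's claim "A and B are the same type" comes out true where it would need to be false.)
So A must be a knight, making "A and B are different types" true. Taking A=knight, B=knave, each remaining statement checks out:
  B (knave): "A and B are the same type" — false. ✓
This is the unique consistent assignment.

A is a knight and B is a knave.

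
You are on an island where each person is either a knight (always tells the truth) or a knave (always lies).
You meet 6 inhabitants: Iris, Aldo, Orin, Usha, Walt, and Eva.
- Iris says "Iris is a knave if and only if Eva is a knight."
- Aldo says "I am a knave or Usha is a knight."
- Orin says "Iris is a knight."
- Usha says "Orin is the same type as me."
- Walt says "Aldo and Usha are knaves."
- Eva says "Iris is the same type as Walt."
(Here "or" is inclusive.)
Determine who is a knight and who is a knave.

Iris is a knight, Aldo is a knight, Orin is a knight, Usha is a knight, Walt is a knave, and Eva is a knave.

Since Iris is a knight, "Iris is a knave if and only if Eva is a knight" needs to be True, which holds.
As a knight, Aldo's statement "I am a knave or Usha is a knight" should be True; it is.
Orin is a knight, so "Iris is a knight" must be True — and it is.
Since Usha is a knight, "Orin is the same type as me" needs to be True, which holds.
As a knave, Walt's statement "Aldo and Usha are knaves" should be False; it is.
As a knave, Eva's statement "Iris is the same type as Walt" should be False; it is.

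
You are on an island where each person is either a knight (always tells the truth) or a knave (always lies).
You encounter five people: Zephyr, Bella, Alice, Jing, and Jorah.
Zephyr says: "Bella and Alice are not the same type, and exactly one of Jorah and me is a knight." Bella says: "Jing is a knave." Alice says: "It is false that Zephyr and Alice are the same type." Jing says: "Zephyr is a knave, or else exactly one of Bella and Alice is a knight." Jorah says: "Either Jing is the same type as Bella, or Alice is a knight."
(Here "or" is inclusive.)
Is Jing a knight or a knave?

Consistent assignments: {Zephyr=knave, Bella=knave, Alice=knave, Jing=knight, Jorah=knave}
In every consistent assignment, Jing is a knight.

Jing is a knight.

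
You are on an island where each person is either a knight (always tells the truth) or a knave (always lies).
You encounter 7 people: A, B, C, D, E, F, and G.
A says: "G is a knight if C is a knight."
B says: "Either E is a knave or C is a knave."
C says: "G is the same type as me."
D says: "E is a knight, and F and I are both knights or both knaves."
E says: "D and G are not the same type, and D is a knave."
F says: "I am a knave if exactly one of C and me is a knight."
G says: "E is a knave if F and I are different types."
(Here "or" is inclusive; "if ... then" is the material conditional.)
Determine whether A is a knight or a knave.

A is a knight.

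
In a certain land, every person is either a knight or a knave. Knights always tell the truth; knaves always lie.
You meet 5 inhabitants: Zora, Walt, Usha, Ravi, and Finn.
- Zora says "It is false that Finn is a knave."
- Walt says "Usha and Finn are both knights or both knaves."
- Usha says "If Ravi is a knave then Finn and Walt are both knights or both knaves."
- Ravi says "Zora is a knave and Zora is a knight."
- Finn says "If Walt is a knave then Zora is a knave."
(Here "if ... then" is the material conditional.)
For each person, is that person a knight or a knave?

Suppose Zora is a knave. Then Zora's statement "it is false that Finn is a knave" would have to be false. Checking the 16 ways to assign the others, none is consistent with every speaker.
(For instance, with Walt=knight, Usha=knight, Ravi=knave, Finn=knight, Zora's claim "it is false that Finn is a knave" comes out true where it would need to be false.)
So Zora must be a knight, making "it is false that Finn is a knave" true. Taking Zora=knight, Walt=knight, Usha=knight, Ravi=knave, Finn=knight, each remaining statement checks out:
  Walt (knight): "Usha and Finn are both knights or both knaves" — true. ✓
  Usha (knight): "if Ravi is a knave then Finn and Walt are both knights or both knaves" — true. ✓
  Ravi (knave): "Zora is a knave and Zora is a knight" — false. ✓
  Finn (knight): "if Walt is a knave then Zora is a knave" — true. ✓
This is the unique consistent assignment.

Zora is a knight, Walt is a knight, Usha is a knight, Ravi is a knave, and Finn is a knight.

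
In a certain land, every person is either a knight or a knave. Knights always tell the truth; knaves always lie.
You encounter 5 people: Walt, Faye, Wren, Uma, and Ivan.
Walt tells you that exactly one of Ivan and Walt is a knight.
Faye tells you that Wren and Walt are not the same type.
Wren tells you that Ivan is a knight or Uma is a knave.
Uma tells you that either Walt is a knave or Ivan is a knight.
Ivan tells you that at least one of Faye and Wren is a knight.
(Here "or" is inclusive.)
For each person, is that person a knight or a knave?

Walt (knave): "exactly one of Ivan and Walt is a knight" — false. ✓
Faye (knave): "Wren and Walt are not the same type" — false. ✓
Since Wren is a knave, "Ivan is a knight or Uma is a knave" needs to be false, which holds.
As a knight, Uma's statement "either Walt is a knave or Ivan is a knight" should be true; it is.
Since Ivan is a knave, "at least one of Faye and Wren is a knight" needs to be false, which holds.

Knights: Uma. Knaves: Walt, Faye, Wren, and Ivan.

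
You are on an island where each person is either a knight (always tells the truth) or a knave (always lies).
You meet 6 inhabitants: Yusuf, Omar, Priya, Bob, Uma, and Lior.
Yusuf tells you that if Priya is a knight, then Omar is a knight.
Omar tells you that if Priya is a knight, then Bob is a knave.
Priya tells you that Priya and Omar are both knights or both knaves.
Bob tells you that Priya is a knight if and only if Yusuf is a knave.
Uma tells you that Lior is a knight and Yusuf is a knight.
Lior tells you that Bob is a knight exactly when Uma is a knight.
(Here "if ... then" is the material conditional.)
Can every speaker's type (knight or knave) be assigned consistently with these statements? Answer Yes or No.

Yes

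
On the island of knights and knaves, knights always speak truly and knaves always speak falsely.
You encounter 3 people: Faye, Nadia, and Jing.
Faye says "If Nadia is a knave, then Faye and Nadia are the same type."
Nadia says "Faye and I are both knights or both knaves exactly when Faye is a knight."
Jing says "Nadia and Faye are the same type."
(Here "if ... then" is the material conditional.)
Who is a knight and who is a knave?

Knights: Faye, Nadia, and Jing. Knaves: none.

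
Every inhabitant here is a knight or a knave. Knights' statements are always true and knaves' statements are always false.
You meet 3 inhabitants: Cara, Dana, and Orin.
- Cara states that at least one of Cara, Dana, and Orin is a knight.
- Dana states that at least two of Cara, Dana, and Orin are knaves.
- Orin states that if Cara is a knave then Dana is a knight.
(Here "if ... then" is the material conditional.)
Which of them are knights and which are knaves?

Cara is a knight; "at least one of Cara, Dana, and Orin is a knight" is True, as required.
Dana is a knave, so "at least two of Cara, Dana, and Orin are knaves" must be false — and it is.
Orin is a knight, and the claim "if Cara is a knave then Dana is a knight" is indeed True.

Cara is a knight, Dana is a knave, and Orin is a knight.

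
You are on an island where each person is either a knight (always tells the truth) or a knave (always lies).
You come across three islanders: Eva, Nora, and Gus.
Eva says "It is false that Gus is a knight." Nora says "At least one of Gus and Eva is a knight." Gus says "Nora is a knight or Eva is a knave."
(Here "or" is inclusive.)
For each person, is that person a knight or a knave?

Eva is a knave, Nora is a knight, and Gus is a knight.

Eva is a knave, so "it is false that Gus is a knight" must be false — and it is.
Nora is a knight, and the claim "at least one of Gus and Eva is a knight" is indeed true.
Gus (knight): "Nora is a knight or Eva is a knave" — true. ✓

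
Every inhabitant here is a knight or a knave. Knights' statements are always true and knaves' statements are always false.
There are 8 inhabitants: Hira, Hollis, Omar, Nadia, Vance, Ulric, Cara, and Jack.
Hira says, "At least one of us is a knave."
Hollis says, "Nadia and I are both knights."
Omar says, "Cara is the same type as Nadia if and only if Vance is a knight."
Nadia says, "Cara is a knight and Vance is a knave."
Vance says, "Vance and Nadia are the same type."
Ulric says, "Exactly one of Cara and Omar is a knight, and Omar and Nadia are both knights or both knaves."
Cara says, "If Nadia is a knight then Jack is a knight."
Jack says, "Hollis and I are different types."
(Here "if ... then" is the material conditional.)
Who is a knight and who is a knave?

Hira is a knight; "at least one of us is a knave" is True, as required.
Hollis is a knave; "Nadia and I are both knights" is false, as required.
Omar is a knave, and the claim "Cara is the same type as Nadia if and only if Vance is a knight" is indeed false.
Since Nadia is a knight, "Cara is a knight and Vance is a knave" needs to be True, which holds.
Vance is a knave, so "Vance and Nadia are the same type" must be false — and it is.
Ulric is a knave, and the claim "exactly one of Cara and Omar is a knight, and Omar and Nadia are both knights or both knaves" is indeed false.
Cara is a knight, so "if Nadia is a knight then Jack is a knight" must be True — and it is.
Jack is a knight, so "Hollis and I are different types" must be True — and it is.

Knights: Hira, Nadia, Cara, and Jack. Knaves: Hollis, Omar, Vance, and Ulric.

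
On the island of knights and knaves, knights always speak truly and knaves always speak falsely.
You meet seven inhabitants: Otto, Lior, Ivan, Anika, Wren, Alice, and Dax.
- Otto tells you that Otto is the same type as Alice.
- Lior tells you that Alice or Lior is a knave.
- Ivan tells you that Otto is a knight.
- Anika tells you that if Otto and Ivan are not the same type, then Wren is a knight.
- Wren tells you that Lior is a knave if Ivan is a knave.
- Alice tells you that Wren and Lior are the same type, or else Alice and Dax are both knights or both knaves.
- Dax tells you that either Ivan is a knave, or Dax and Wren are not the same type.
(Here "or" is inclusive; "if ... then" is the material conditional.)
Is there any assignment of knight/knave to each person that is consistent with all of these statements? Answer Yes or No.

No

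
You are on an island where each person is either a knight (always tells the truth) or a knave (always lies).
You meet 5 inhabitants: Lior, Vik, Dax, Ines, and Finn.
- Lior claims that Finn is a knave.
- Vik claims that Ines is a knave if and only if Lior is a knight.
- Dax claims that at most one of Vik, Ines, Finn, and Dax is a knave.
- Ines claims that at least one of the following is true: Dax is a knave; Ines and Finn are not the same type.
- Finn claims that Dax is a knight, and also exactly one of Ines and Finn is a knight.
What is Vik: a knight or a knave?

Vik is a knave.

Consistent assignments: {Lior=knight, Vik=knave, Dax=knave, Ines=knight, Finn=knave}
In every consistent assignment, Vik is a knave.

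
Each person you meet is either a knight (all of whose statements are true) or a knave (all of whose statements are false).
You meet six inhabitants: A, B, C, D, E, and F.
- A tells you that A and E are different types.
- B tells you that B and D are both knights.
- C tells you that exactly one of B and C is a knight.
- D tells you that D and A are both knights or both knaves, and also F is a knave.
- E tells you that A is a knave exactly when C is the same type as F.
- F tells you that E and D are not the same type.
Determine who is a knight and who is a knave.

A is a knight, B is a knave, C is a knave, D is a knave, E is a knave, and F is a knave.

A is a knight, and the claim "A and E are different types" is indeed True.
Since B is a knave, "B and D are both knights" needs to be False, which holds.
As a knave, C's statement "exactly one of B and C is a knight" should be False; it is.
Since D is a knave, "D and A are both knights or both knaves, and also F is a knave" needs to be False, which holds.
E is a knave, so "A is a knave exactly when C is the same type as F" must be False — and it is.
F is a knave, and the claim "E and D are not the same type" is indeed False.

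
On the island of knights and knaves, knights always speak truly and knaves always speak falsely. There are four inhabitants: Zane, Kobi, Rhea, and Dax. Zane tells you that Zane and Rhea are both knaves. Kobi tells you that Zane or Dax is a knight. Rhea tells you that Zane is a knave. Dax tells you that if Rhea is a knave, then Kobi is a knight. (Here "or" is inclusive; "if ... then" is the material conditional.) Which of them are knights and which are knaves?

Zane is a knave, and the claim "Zane and Rhea are both knaves" is indeed False.
As a knight, Kobi's statement "Zane or Dax is a knight" should be true; it is.
Rhea (knight): "Zane is a knave" — true. ✓
Dax is a knight; "if Rhea is a knave, then Kobi is a knight" is true, as required.

Knights: Kobi, Rhea, and Dax. Knaves: Zane.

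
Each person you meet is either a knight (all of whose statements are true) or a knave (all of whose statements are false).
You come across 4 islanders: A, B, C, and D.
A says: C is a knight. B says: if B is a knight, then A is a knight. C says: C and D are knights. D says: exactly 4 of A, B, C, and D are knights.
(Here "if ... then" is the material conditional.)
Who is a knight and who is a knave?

A is a knight, B is a knight, C is a knight, and D is a knight.

A (knight): "C is a knight" — True. ✓
As a knight, B's statement "if B is a knight, then A is a knight" should be True; it is.
C (knight): "C and D are knights" — True. ✓
D is a knight, and the claim "exactly 4 of A, B, C, and D are knights" is indeed True.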